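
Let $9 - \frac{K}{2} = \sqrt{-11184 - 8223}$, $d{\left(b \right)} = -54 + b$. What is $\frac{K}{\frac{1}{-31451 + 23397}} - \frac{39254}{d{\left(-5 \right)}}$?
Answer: $- \frac{8514094}{59} + 16108 i \sqrt{19407} \approx -1.4431 \cdot 10^{5} + 2.244 \cdot 10^{6} i$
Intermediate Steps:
$K = 18 - 2 i \sqrt{19407}$ ($K = 18 - 2 \sqrt{-11184 - 8223} = 18 - 2 \sqrt{-19407} = 18 - 2 i \sqrt{19407} \approx 18.0 - 278.62 i$)
$\frac{K}{\frac{1}{-31451 + 23397}} - \frac{39254}{d{\left(-5 \right)}} = \frac{18 - 2 i \sqrt{19407}}{\frac{1}{-31451 + 23397}} - \frac{39254}{-54 - 5} = \frac{18 - 2 i \sqrt{19407}}{\frac{1}{-8054}} - \frac{39254}{-59} = \frac{18 - 2 i \sqrt{19407}}{- \frac{1}{8054}} - - \frac{39254}{59} = \left(18 - 2 i \sqrt{19407}\right) \left(-8054\right) + \frac{39254}{59} = \left(-144972 + 16108 i \sqrt{19407}\right) + \frac{39254}{59} = - \frac{8514094}{59} + 16108 i \sqrt{19407}$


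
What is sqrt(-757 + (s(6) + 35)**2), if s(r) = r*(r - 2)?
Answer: 2*sqrt(681) ≈ 52.192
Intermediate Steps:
s(r) = r*(-2 + r)
sqrt(-757 + (s(6) + 35)**2) = sqrt(-757 + (6*(-2 + 6) + 35)**2) = sqrt(-757 + (6*4 + 35)**2) = sqrt(-757 + (24 + 35)**2) = sqrt(-757 + 59**2) = sqrt(-757 + 3481) = sqrt(2724) = 2*sqrt(681)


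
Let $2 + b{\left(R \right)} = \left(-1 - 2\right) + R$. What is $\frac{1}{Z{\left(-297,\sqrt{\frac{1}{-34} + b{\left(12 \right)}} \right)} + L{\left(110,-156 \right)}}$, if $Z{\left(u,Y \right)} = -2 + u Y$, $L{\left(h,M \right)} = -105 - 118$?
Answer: $\frac{850}{2131587} - \frac{11 \sqrt{8058}}{710529} \approx -0.00099095$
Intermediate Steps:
$b{\left(R \right)} = -5 + R$ ($b{\left(R \right)} = -2 + \left(\left(-1 - 2\right) + R\right) = -2 + \left(-3 + R\right) = -5 + R$)
$L{\left(h,M \right)} = -223$ ($L{\left(h,M \right)} = -105 - 118 = -223$)
$Z{\left(u,Y \right)} = -2 + Y u$
$\frac{1}{Z{\left(-297,\sqrt{\frac{1}{-34} + b{\left(12 \right)}} \right)} + L{\left(110,-156 \right)}} = \frac{1}{\left(-2 + \sqrt{\frac{1}{-34} + \left(-5 + 12\right)} \left(-297\right)\right) - 223} = \frac{1}{\left(-2 + \sqrt{- \frac{1}{34} + 7} \left(-297\right)\right) - 223} = \frac{1}{\left(-2 + \sqrt{\frac{237}{34}} \left(-297\right)\right) - 223} = \frac{1}{\left(-2 + \frac{\sqrt{8058}}{34} \left(-297\right)\right) - 223} = \frac{1}{\left(-2 - \frac{297 \sqrt{8058}}{34}\right) - 223} = \frac{1}{-225 - \frac{297 \sqrt{8058}}{34}}$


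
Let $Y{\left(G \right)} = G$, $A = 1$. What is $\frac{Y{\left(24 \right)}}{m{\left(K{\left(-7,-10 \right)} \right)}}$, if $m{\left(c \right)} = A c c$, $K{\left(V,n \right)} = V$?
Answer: $\frac{24}{49} \approx 0.4898$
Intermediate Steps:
$m{\left(c \right)} = c^{2}$ ($m{\left(c \right)} = 1 c c = 1 c^{2} = c^{2}$)
$\frac{Y{\left(24 \right)}}{m{\left(K{\left(-7,-10 \right)} \right)}} = \frac{24}{\left(-7\right)^{2}} = \frac{24}{49}$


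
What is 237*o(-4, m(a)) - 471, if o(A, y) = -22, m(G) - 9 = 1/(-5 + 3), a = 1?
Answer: -5685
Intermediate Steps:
m(G) = 17/2 (m(G) = 9 + 1/(-5 + 3) = 9 + 1/(-2) = 9 - 1/2 = 17/2)
237*o(-4, m(a)) - 471 = 237*(-22) - 471 = -5214 - 471 = -5685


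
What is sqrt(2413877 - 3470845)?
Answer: 2*I*sqrt(264242) ≈ 1028.1*I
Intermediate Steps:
sqrt(2413877 - 3470845) = sqrt(-1056968) = 2*I*sqrt(264242)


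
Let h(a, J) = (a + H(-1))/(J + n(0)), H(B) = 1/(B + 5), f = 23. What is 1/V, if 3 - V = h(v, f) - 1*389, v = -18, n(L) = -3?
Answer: 80/31431 ≈ 0.0025453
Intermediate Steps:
H(B) = 1/(5 + B)
h(a, J) = (¼ + a)/(-3 + J) (h(a, J) = (a + 1/(5 - 1))/(J - 3) = (a + 1/4)/(-3 + J) = (a + ¼)/(-3 + J) = (¼ + a)/(-3 + J))
V = 31431/80 (V = 3 - ((¼ - 18)/(-3 + 23) - 1*389) = 3 - (-71/4/20 - 389) = 3 - ((1/20)*(-71/4) - 389) = 3 - (-71/80 - 389) = 3 - 1*(-31191/80) = 3 + 31191/80 = 31431/80 ≈ 392.89)
1/V = 1/(31431/80) = 80/31431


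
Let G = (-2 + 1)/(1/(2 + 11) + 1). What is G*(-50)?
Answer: 325/7 ≈ 46.429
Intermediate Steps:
G = -13/14 (G = -1/(1/13 + 1) = -1/14/13 = -1*13/14 = -13/14 ≈ -0.92857)
G*(-50) = -13/14*(-50) = 325/7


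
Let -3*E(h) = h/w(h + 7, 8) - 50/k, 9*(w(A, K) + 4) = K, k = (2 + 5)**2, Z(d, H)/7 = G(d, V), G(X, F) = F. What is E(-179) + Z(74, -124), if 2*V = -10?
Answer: -31657/588 ≈ -53.838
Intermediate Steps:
V = -5 (V = (1/2)*(-10) = -5)
Z(d, H) = -35 (Z(d, H) = 7*(-5) = -35)
k = 49 (k = 7**2 = 49)
w(A, K) = -4 + K/9
E(h) = 50/147 + 3*h/28 (E(h) = -(h/(-4 + (1/9)*8) - 50/49)/3 = -(h/(-4 + 8/9) - 50*1/49)/3 = -(h/(-28/9) - 50/49)/3 = -(h*(-9/28) - 50/49)/3 = -(-9*h/28 - 50/49)/3 = -(-50/49 - 9*h/28)/3 = 50/147 + 3*h/28)
E(-179) + Z(74, -124) = (50/147 + (3/28)*(-179)) - 35 = (50/147 - 537/28) - 35 = -11077/588 - 35 = -31657/588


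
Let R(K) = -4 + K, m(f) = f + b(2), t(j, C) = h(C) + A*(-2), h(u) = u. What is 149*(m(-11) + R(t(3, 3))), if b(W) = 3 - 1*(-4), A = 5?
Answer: -2235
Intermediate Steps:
b(W) = 7 (b(W) = 3 + 4 = 7)
t(j, C) = -10 + C (t(j, C) = C + 5*(-2) = C - 10 = -10 + C)
m(f) = 7 + f (m(f) = f + 7 = 7 + f)
149*(m(-11) + R(t(3, 3))) = 149*((7 - 11) + (-4 + (-10 + 3))) = 149*(-4 + (-4 - 7)) = 149*(-4 - 11) = 149*(-15) = -2235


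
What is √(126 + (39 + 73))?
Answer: √238 ≈ 15.427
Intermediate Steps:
√(126 + (39 + 73)) = √(126 + 112) = √238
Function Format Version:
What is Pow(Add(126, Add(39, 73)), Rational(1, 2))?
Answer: Pow(238, Rational(1, 2)) ≈ 15.427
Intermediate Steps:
Pow(Add(126, Add(39, 73)), Rational(1, 2)) = Pow(Add(126, 112), Rational(1, 2)) = Pow(238, Rational(1, 2))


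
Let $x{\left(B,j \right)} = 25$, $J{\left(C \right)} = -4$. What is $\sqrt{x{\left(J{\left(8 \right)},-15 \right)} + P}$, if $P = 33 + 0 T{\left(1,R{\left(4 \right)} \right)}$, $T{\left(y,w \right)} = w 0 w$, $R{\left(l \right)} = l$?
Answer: $\sqrt{58} \approx 7.6158$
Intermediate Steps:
$T{\left(y,w \right)} = 0$ ($T{\left(y,w \right)} = w 0 = 0$)
$P = 33$ ($P = 33 + 0 \cdot 0 = 33 + 0 = 33$)
$\sqrt{x{\left(J{\left(8 \right)},-15 \right)} + P} = \sqrt{25 + 33} = \sqrt{58}$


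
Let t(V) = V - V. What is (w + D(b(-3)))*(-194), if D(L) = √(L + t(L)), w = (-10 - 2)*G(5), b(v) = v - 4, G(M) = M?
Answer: 11640 - 194*I*√7 ≈ 11640.0 - 513.28*I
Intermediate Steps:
t(V) = 0
b(v) = -4 + v
w = -60 (w = (-10 - 2)*5 = -12*5 = -60)
D(L) = √L (D(L) = √(L + 0) = √L)
(w + D(b(-3)))*(-194) = (-60 + √(-4 - 3))*(-194) = (-60 + √(-7))*(-194) = (-60 + I*√7)*(-194) = 11640 - 194*I*√7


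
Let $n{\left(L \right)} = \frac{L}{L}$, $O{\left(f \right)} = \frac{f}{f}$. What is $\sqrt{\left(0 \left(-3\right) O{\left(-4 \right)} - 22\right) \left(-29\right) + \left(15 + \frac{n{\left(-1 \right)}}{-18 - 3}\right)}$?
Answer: $\frac{4 \sqrt{17997}}{21} \approx 25.553$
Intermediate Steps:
$O{\left(f \right)} = 1$
$n{\left(L \right)} = 1$
$\sqrt{\left(0 \left(-3\right) O{\left(-4 \right)} - 22\right) \left(-29\right) + \left(15 + \frac{n{\left(-1 \right)}}{-18 - 3}\right)} = \sqrt{\left(0 \left(-3\right) 1 - 22\right) \left(-29\right) + \left(15 + 1 \frac{1}{-18 - 3}\right)} = \sqrt{\left(0 \cdot 1 - 22\right) \left(-29\right) + \left(15 + 1 \frac{1}{-21}\right)} = \sqrt{\left(0 - 22\right) \left(-29\right) + \left(15 + 1 \left(- \frac{1}{21}\right)\right)} = \sqrt{\left(-22\right) \left(-29\right) + \left(15 - \frac{1}{21}\right)} = \sqrt{638 + \frac{314}{21}} = \sqrt{\frac{13712}{21}} = \frac{4 \sqrt{17997}}{21}$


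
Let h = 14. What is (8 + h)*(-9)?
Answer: -198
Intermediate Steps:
(8 + h)*(-9) = (8 + 14)*(-9) = 22*(-9) = -198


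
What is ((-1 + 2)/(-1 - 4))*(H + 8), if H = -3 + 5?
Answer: -2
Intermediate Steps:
H = 2
((-1 + 2)/(-1 - 4))*(H + 8) = ((-1 + 2)/(-1 - 4))*(2 + 8) = (1/(-5))*10 = (1*(-⅕))*10 = -⅕*10 = -2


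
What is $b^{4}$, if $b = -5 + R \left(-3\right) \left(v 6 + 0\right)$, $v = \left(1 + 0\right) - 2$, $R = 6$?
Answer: $112550881$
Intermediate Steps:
$v = -1$ ($v = 1 - 2 = -1$)
$b = 103$ ($b = -5 + 6 \left(-3\right) \left(\left(-1\right) 6 + 0\right) = -5 - 18 \left(-6 + 0\right) = -5 - -108 = -5 + 108 = 103$)
$b^{4} = 103^{4} = 112550881$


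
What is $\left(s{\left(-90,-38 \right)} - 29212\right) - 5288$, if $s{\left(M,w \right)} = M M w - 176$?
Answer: $-342476$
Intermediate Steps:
$s{\left(M,w \right)} = -176 + w M^{2}$ ($s{\left(M,w \right)} = M^{2} w - 176 = w M^{2} - 176 = -176 + w M^{2}$)
$\left(s{\left(-90,-38 \right)} - 29212\right) - 5288 = \left(\left(-176 - 38 \left(-90\right)^{2}\right) - 29212\right) - 5288 = \left(\left(-176 - 307800\right) - 29212\right) - 5288 = \left(-307976 - 29212\right) - 5288 = -337188 - 5288 = -342476$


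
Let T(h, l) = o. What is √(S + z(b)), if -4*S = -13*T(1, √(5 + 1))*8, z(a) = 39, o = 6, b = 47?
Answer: √195 ≈ 13.964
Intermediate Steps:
T(h, l) = 6
S = 156 (S = -(-13*6)*8/4 = -(-39)*8/2 = -¼*(-624) = 156)
√(S + z(b)) = √(156 + 39) = √195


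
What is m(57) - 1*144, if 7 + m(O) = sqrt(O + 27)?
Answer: -151 + 2*sqrt(21) ≈ -141.83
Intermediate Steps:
m(O) = -7 + sqrt(27 + O) (m(O) = -7 + sqrt(O + 27) = -7 + sqrt(27 + O))
m(57) - 1*144 = (-7 + sqrt(27 + 57)) - 1*144 = (-7 + sqrt(84)) - 144 = (-7 + 2*sqrt(21)) - 144 = -151 + 2*sqrt(21)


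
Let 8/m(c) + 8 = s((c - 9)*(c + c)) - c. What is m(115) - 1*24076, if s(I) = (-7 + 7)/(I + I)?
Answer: -2961356/123 ≈ -24076.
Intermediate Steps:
s(I) = 0 (s(I) = 0/((2*I)) = 0*(1/(2*I)) = 0)
m(c) = 8/(-8 - c) (m(c) = 8/(-8 + (0 - c)) = 8/(-8 - c))
m(115) - 1*24076 = -8/(8 + 115) - 1*24076 = -8/123 - 24076 = -2961356/123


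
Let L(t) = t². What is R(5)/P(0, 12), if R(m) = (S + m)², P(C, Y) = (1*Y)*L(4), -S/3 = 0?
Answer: 25/192 ≈ 0.13021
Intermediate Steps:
S = 0 (S = -3*0 = 0)
P(C, Y) = 16*Y (P(C, Y) = (1*Y)*4² = Y*16 = 16*Y)
R(m) = m² (R(m) = (0 + m)² = m²)
R(5)/P(0, 12) = 5²/((16*12)) = 25/192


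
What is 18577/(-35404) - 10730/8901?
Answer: -545238797/315131004 ≈ -1.7302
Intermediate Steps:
18577/(-35404) - 10730/8901 = 18577*(-1/35404) - 10730*1/8901 = -18577/35404 - 10730/8901 = -545238797/315131004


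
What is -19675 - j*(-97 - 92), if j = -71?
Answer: -33094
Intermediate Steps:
-19675 - j*(-97 - 92) = -19675 - (-71)*(-97 - 92) = -19675 - (-71)*(-189) = -19675 - 1*13419 = -19675 - 13419 = -33094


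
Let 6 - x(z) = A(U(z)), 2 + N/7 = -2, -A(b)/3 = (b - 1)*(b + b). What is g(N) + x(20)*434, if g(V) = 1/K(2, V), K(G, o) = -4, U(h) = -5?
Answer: 322895/4 ≈ 80724.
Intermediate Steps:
A(b) = -6*b*(-1 + b) (A(b) = -3*(b - 1)*(b + b) = -3*(-1 + b)*2*b = -6*b*(-1 + b))
N = -28 (N = -14 + 7*(-2) = -14 - 14 = -28)
g(V) = -1/4 (g(V) = 1/(-4) = -1/4)
x(z) = 186 (x(z) = 6 - 6*(-5)*(1 - 1*(-5)) = 6 - 6*(-5)*(1 + 5) = 6 - 6*(-5)*6 = 6 - 1*(-180) = 6 + 180 = 186)
g(N) + x(20)*434 = -1/4 + 186*434 = -1/4 + 80724 = 322895/4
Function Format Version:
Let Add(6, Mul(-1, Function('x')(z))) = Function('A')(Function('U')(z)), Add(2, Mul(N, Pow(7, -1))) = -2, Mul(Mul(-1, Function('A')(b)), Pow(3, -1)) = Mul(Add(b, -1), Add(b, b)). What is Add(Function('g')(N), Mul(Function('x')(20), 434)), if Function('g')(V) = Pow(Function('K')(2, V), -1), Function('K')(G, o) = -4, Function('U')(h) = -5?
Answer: Rational(322895, 4) ≈ 80724.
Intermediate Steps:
Function('A')(b) = Mul(-6, b, Add(-1, b)) (Function('A')(b) = Mul(-3, Mul(Add(b, -1), Add(b, b))) = Mul(-3, Mul(Add(-1, b), Mul(2, b))) = Mul(-3, Mul(2, b, Add(-1, b))) = Mul(-6, b, Add(-1, b)))
N = -28 (N = Add(-14, Mul(7, -2)) = Add(-14, -14) = -28)
Function('g')(V) = Rational(-1, 4) (Function('g')(V) = Pow(-4, -1) = Rational(-1, 4))
Function('x')(z) = 186 (Function('x')(z) = Add(6, Mul(-1, Mul(6, -5, Add(1, Mul(-1, -5))))) = Add(6, Mul(-1, Mul(6, -5, Add(1, 5)))) = Add(6, Mul(-1, Mul(6, -5, 6))) = Add(6, Mul(-1, -180)) = Add(6, 180) = 186)
Add(Function('g')(N), Mul(Function('x')(20), 434)) = Add(Rational(-1, 4), Mul(186, 434)) = Add(Rational(-1, 4), 80724) = Rational(322895, 4)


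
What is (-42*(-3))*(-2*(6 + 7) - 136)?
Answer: -20412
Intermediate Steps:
(-42*(-3))*(-2*(6 + 7) - 136) = 126*(-2*13 - 136) = 126*(-26 - 136) = 126*(-162) = -20412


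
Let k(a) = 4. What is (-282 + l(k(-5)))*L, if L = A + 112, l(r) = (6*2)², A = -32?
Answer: -11040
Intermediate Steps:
l(r) = 144 (l(r) = 12² = 144)
L = 80 (L = -32 + 112 = 80)
(-282 + l(k(-5)))*L = (-282 + 144)*80 = -138*80 = -11040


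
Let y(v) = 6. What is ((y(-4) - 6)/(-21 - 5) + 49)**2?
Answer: 2401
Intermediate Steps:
((y(-4) - 6)/(-21 - 5) + 49)**2 = ((6 - 6)/(-21 - 5) + 49)**2 = (0/(-26) + 49)**2 = (0*(-1/26) + 49)**2 = (0 + 49)**2 = 49**2 = 2401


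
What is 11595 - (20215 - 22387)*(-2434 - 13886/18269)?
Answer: -96400103649/18269 ≈ -5.2767e+6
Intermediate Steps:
11595 - (20215 - 22387)*(-2434 - 13886/18269) = 11595 - (-2172)*(-2434 - 13886*1/18269) = 11595 - (-2172)*(-2434 - 13886/18269) = 11595 - (-2172)*(-44480632)/18269 = 11595 - 1*96611932704/18269 = 11595 - 96611932704/18269 = -96400103649/18269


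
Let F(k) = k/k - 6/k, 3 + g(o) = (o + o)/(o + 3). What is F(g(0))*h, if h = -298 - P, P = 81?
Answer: -1137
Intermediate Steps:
h = -379 (h = -298 - 1*81 = -298 - 81 = -379)
g(o) = -3 + 2*o/(3 + o) (g(o) = -3 + (o + o)/(o + 3) = -3 + (2*o)/(3 + o) = -3 + 2*o/(3 + o))
F(k) = 1 - 6/k
F(g(0))*h = ((-6 + (-9 - 1*0)/(3 + 0))/(((-9 - 1*0)/(3 + 0))))*(-379) = ((-6 + (-9 + 0)/3)/(((-9 + 0)/3)))*(-379) = ((-6 + (1/3)*(-9))/(((1/3)*(-9))))*(-379) = ((-6 - 3)/(-3))*(-379) = -1/3*(-9)*(-379) = 3*(-379) = -1137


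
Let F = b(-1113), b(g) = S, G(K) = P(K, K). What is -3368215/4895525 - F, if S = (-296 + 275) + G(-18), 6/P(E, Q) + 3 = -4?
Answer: 145087564/6853735 ≈ 21.169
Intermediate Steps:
P(E, Q) = -6/7 (P(E, Q) = 6/(-3 - 4) = 6/(-7) = 6*(-⅐) = -6/7)
G(K) = -6/7
S = -153/7 (S = (-296 + 275) - 6/7 = -21 - 6/7 = -153/7 ≈ -21.857)
b(g) = -153/7
F = -153/7 ≈ -21.857
-3368215/4895525 - F = -3368215/4895525 - 1*(-153/7) = -3368215*1/4895525 + 153/7 = -673643/979105 + 153/7 = 145087564/6853735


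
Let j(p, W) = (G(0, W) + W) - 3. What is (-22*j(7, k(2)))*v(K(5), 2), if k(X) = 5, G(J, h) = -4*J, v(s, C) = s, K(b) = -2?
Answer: 88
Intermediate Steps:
j(p, W) = -3 + W (j(p, W) = (-4*0 + W) - 3 = (0 + W) - 3 = W - 3 = -3 + W)
(-22*j(7, k(2)))*v(K(5), 2) = -22*(-3 + 5)*(-2) = -22*2*(-2) = -44*(-2) = 88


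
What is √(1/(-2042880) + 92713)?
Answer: √377856059210805/63840 ≈ 304.49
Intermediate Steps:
√(1/(-2042880) + 92713) = √(-1/2042880 + 92713) = √(189401533439/2042880) = √377856059210805/63840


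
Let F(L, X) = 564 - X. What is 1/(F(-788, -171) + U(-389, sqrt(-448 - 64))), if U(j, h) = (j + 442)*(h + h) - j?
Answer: 281/1754052 - 106*I*sqrt(2)/438513 ≈ 0.0001602 - 0.00034185*I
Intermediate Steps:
U(j, h) = -j + 2*h*(442 + j) (U(j, h) = (442 + j)*(2*h) - j = 2*h*(442 + j) - j = -j + 2*h*(442 + j))
1/(F(-788, -171) + U(-389, sqrt(-448 - 64))) = 1/((564 - 1*(-171)) + (-1*(-389) + 884*sqrt(-448 - 64) + 2*sqrt(-448 - 64)*(-389))) = 1/((564 + 171) + (389 + 884*sqrt(-512) + 2*sqrt(-512)*(-389))) = 1/(735 + (389 + 884*(16*I*sqrt(2)) + 2*(16*I*sqrt(2))*(-389))) = 1/(735 + (389 + 14144*I*sqrt(2) - 12448*I*sqrt(2))) = 1/(735 + (389 + 1696*I*sqrt(2))) = 1/(1124 + 1696*I*sqrt(2))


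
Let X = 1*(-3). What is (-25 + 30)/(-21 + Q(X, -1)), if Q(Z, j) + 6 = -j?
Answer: -5/26 ≈ -0.19231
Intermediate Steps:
X = -3
Q(Z, j) = -6 - j
(-25 + 30)/(-21 + Q(X, -1)) = (-25 + 30)/(-21 + (-6 - 1*(-1))) = 5/(-21 + (-6 + 1)) = 5/(-21 - 5) = 5/(-26) = 5*(-1/26) = -5/26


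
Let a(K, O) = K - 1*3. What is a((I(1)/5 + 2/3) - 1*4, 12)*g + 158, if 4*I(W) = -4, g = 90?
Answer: -430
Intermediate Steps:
I(W) = -1 (I(W) = (1/4)*(-4) = -1)
a(K, O) = -3 + K (a(K, O) = K - 3 = -3 + K)
a((I(1)/5 + 2/3) - 1*4, 12)*g + 158 = (-3 + ((-1/5 + 2/3) - 1*4))*90 + 158 = (-3 + ((-1*1/5 + 2*(1/3)) - 4))*90 + 158 = (-3 + ((-1/5 + 2/3) - 4))*90 + 158 = (-3 + (7/15 - 4))*90 + 158 = (-3 - 53/15)*90 + 158 = -98/15*90 + 158 = -588 + 158 = -430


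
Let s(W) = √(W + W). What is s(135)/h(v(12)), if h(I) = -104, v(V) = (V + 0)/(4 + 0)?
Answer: -3*√30/104 ≈ -0.15800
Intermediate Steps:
s(W) = √2*√W (s(W) = √(2*W) = √2*√W)
v(V) = V/4
s(135)/h(v(12)) = (√2*√135)/(-104) = (√2*(3*√15))*(-1/104) = (3*√30)*(-1/104) = -3*√30/104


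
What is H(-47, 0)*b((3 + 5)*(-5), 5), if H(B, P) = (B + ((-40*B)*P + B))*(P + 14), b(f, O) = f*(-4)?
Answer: -210560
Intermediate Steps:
b(f, O) = -4*f
H(B, P) = (14 + P)*(2*B - 40*B*P) (H(B, P) = (B + (-40*B*P + B))*(14 + P) = (B + (B - 40*B*P))*(14 + P) = (2*B - 40*B*P)*(14 + P) = (14 + P)*(2*B - 40*B*P))
H(-47, 0)*b((3 + 5)*(-5), 5) = (2*(-47)*(14 - 279*0 - 20*0²))*(-4*(3 + 5)*(-5)) = (2*(-47)*(14 + 0 - 20*0))*(-32*(-5)) = (2*(-47)*(14 + 0 + 0))*(-4*(-40)) = (2*(-47)*14)*160 = -1316*160 = -210560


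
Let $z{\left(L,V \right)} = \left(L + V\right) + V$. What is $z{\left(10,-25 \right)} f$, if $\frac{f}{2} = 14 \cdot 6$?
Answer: $-6720$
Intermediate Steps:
$z{\left(L,V \right)} = L + 2 V$
$f = 168$ ($f = 2 \cdot 14 \cdot 6 = 2 \cdot 84 = 168$)
$z{\left(10,-25 \right)} f = \left(10 + 2 \left(-25\right)\right) 168 = \left(10 - 50\right) 168 = \left(-40\right) 168 = -6720$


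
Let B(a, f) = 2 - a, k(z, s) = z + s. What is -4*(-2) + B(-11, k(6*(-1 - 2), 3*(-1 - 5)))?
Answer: 21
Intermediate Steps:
k(z, s) = s + z
-4*(-2) + B(-11, k(6*(-1 - 2), 3*(-1 - 5))) = -4*(-2) + (2 - 1*(-11)) = 8 + (2 + 11) = 8 + 13 = 21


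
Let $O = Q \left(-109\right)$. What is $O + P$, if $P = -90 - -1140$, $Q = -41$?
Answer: $5519$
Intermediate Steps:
$O = 4469$ ($O = \left(-41\right) \left(-109\right) = 4469$)
$P = 1050$ ($P = -90 + 1140 = 1050$)
$O + P = 4469 + 1050 = 5519$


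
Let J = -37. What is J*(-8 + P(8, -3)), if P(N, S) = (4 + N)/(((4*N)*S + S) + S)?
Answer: 5106/17 ≈ 300.35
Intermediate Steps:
P(N, S) = (4 + N)/(2*S + 4*N*S) (P(N, S) = (4 + N)/((4*N*S + S) + S) = (4 + N)/((S + 4*N*S) + S) = (4 + N)/(2*S + 4*N*S))
J*(-8 + P(8, -3)) = -37*(-8 + (½)*(4 + 8)/(-3*(1 + 2*8))) = -37*(-8 + (½)*(-⅓)*12/(1 + 16)) = -37*(-8 + (½)*(-⅓)*12/17) = -37*(-8 + (½)*(-⅓)*(1/17)*12) = -37*(-8 - 2/17) = -37*(-138/17) = 5106/17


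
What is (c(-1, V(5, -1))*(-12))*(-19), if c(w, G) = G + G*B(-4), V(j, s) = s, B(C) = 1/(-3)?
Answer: -152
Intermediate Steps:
B(C) = -⅓
c(w, G) = 2*G/3 (c(w, G) = G + G*(-⅓) = G - G/3 = 2*G/3)
(c(-1, V(5, -1))*(-12))*(-19) = (((⅔)*(-1))*(-12))*(-19) = -⅔*(-12)*(-19) = 8*(-19) = -152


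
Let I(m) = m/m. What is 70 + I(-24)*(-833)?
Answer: -763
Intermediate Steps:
I(m) = 1
70 + I(-24)*(-833) = 70 + 1*(-833) = 70 - 833 = -763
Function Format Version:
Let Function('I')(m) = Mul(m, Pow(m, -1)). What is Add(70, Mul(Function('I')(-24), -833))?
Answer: -763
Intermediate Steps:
Function('I')(m) = 1
Add(70, Mul(Function('I')(-24), -833)) = Add(70, Mul(1, -833)) = Add(70, -833) = -763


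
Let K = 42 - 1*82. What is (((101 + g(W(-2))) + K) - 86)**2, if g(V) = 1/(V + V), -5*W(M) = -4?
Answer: 38025/64 ≈ 594.14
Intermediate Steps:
W(M) = 4/5 (W(M) = -1/5*(-4) = 4/5)
g(V) = 1/(2*V)
K = -40 (K = 42 - 82 = -40)
(((101 + g(W(-2))) + K) - 86)**2 = (((101 + 1/(2*(4/5))) - 40) - 86)**2 = (((101 + (1/2)*(5/4)) - 40) - 86)**2 = (((101 + 5/8) - 40) - 86)**2 = ((813/8 - 40) - 86)**2 = (493/8 - 86)**2 = (-195/8)**2 = 38025/64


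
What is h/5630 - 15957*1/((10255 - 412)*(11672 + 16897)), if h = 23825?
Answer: 148880252297/35181828338 ≈ 4.2317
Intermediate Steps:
h/5630 - 15957*1/((10255 - 412)*(11672 + 16897)) = 23825/5630 - 15957*1/((10255 - 412)*(11672 + 16897)) = 23825*(1/5630) - 15957/(28569*9843) = 4765/1126 - 15957/281204667 = 4765/1126 - 15957*1/281204667 = 4765/1126 - 1773/31244963 = 148880252297/35181828338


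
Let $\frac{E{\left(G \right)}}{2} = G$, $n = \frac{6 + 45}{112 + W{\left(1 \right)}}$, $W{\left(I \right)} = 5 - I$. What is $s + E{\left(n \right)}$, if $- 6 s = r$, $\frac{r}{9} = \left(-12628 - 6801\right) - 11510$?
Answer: $\frac{1345872}{29} \approx 46409.0$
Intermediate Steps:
$n = \frac{51}{116}$ ($n = \frac{6 + 45}{112 + \left(5 - 1\right)} = \frac{51}{112 + \left(5 - 1\right)} = \frac{51}{112 + 4} = \frac{51}{116} \approx 0.43966$)
$E{\left(G \right)} = 2 G$
$r = -278451$ ($r = 9 \left(\left(-12628 - 6801\right) - 11510\right) = 9 \left(-19429 - 11510\right) = 9 \left(-30939\right) = -278451$)
$s = \frac{92817}{2}$ ($s = \left(- \frac{1}{6}\right) \left(-278451\right) = \frac{92817}{2} \approx 46409.0$)
$s + E{\left(n \right)} = \frac{92817}{2} + 2 \cdot \frac{51}{116} = \frac{92817}{2} + \frac{51}{58} = \frac{1345872}{29}$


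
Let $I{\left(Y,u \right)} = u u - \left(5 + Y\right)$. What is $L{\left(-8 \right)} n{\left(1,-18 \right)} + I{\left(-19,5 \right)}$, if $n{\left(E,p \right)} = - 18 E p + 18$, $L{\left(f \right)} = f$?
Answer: $-2697$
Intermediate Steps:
$I{\left(Y,u \right)} = -5 + u^{2} - Y$ ($I{\left(Y,u \right)} = u^{2} - \left(5 + Y\right) = -5 + u^{2} - Y$)
$n{\left(E,p \right)} = 18 - 18 E p$ ($n{\left(E,p \right)} = - 18 E p + 18 = 18 - 18 E p$)
$L{\left(-8 \right)} n{\left(1,-18 \right)} + I{\left(-19,5 \right)} = - 8 \left(18 - 18 \left(-18\right)\right) - \left(-14 - 25\right) = - 8 \left(18 + 324\right) + \left(-5 + 25 + 19\right) = \left(-8\right) 342 + 39 = -2736 + 39 = -2697$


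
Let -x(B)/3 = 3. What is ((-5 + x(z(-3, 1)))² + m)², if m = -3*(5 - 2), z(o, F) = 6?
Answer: 34969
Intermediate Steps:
x(B) = -9 (x(B) = -3*3 = -9)
m = -9 (m = -3*3 = -9)
((-5 + x(z(-3, 1)))² + m)² = ((-5 - 9)² - 9)² = ((-14)² - 9)² = (196 - 9)² = 187² = 34969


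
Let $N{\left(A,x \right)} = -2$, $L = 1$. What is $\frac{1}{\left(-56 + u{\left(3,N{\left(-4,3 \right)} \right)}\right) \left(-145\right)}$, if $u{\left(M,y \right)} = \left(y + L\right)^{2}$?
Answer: $\frac{1}{7975} \approx 0.00012539$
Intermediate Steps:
$u{\left(M,y \right)} = \left(1 + y\right)^{2}$ ($u{\left(M,y \right)} = \left(y + 1\right)^{2} = \left(1 + y\right)^{2}$)
$\frac{1}{\left(-56 + u{\left(3,N{\left(-4,3 \right)} \right)}\right) \left(-145\right)} = \frac{1}{\left(-56 + \left(1 - 2\right)^{2}\right) \left(-145\right)} = \frac{1}{\left(-56 + \left(-1\right)^{2}\right) \left(-145\right)} = \frac{1}{\left(-56 + 1\right) \left(-145\right)} = \frac{1}{\left(-55\right) \left(-145\right)} = \frac{1}{7975}$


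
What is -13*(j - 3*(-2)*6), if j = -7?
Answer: -377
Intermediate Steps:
-13*(j - 3*(-2)*6) = -13*(-7 - 3*(-2)*6) = -13*(-7 + 6*6) = -13*(-7 + 36) = -13*29 = -377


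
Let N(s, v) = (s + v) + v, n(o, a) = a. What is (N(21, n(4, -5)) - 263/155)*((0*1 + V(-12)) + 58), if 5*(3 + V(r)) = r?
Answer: 379246/775 ≈ 489.35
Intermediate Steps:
V(r) = -3 + r/5
N(s, v) = s + 2*v
(N(21, n(4, -5)) - 263/155)*((0*1 + V(-12)) + 58) = ((21 + 2*(-5)) - 263/155)*((0*1 + (-3 + (⅕)*(-12))) + 58) = ((21 - 10) - 263*1/155)*((0 + (-3 - 12/5)) + 58) = (11 - 263/155)*((0 - 27/5) + 58) = 1442*(-27/5 + 58)/155 = (1442/155)*(263/5) = 379246/775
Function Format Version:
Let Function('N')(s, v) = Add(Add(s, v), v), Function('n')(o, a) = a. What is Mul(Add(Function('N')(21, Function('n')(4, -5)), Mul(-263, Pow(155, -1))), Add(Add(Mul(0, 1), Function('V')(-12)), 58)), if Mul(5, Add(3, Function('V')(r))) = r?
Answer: Rational(379246, 775) ≈ 489.35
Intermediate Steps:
Function('V')(r) = Add(-3, Mul(Rational(1, 5), r))
Function('N')(s, v) = Add(s, Mul(2, v))
Mul(Add(Function('N')(21, Function('n')(4, -5)), Mul(-263, Pow(155, -1))), Add(Add(Mul(0, 1), Function('V')(-12)), 58)) = Mul(Add(Add(21, Mul(2, -5)), Mul(-263, Pow(155, -1))), Add(Add(Mul(0, 1), Add(-3, Mul(Rational(1, 5), -12))), 58)) = Mul(Add(Add(21, -10), Mul(-263, Rational(1, 155))), Add(Add(0, Add(-3, Rational(-12, 5))), 58)) = Mul(Add(11, Rational(-263, 155)), Add(Add(0, Rational(-27, 5)), 58)) = Mul(Rational(1442, 155), Add(Rational(-27, 5), 58)) = Mul(Rational(1442, 155), Rational(263, 5)) = Rational(379246, 775)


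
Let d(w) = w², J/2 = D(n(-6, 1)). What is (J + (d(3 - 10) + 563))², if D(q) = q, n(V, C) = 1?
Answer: 376996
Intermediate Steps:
J = 2 (J = 2*1 = 2)
(J + (d(3 - 10) + 563))² = (2 + ((3 - 10)² + 563))² = (2 + ((-7)² + 563))² = (2 + (49 + 563))² = (2 + 612)² = 614² = 376996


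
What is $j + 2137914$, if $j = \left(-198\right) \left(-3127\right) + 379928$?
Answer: $3136988$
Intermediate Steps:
$j = 999074$ ($j = 619146 + 379928 = 999074$)
$j + 2137914 = 999074 + 2137914 = 3136988$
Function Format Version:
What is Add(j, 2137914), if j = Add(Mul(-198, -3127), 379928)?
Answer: 3136988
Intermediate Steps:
j = 999074 (j = Add(619146, 379928) = 999074)
Add(j, 2137914) = Add(999074, 2137914) = 3136988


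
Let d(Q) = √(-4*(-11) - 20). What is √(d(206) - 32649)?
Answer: √(-32649 + 2*√6) ≈ 180.68*I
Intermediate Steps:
d(Q) = 2*√6 (d(Q) = √(44 - 20) = √24 = 2*√6)
√(d(206) - 32649) = √(2*√6 - 32649) = √(-32649 + 2*√6)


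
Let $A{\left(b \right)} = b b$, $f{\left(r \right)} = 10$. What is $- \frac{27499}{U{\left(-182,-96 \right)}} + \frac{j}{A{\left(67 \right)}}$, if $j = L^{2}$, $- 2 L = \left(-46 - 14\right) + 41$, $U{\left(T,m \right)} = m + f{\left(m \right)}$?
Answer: $\frac{246901545}{772108} \approx 319.78$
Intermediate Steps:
$A{\left(b \right)} = b^{2}$
$U{\left(T,m \right)} = 10 + m$ ($U{\left(T,m \right)} = m + 10 = 10 + m$)
$L = \frac{19}{2}$ ($L = - \frac{\left(-46 - 14\right) + 41}{2} = - \frac{-60 + 41}{2} = \left(- \frac{1}{2}\right) \left(-19\right) = \frac{19}{2} \approx 9.5$)
$j = \frac{361}{4}$ ($j = \left(\frac{19}{2}\right)^{2} = \frac{361}{4} \approx 90.25$)
$- \frac{27499}{U{\left(-182,-96 \right)}} + \frac{j}{A{\left(67 \right)}} = - \frac{27499}{10 - 96} + \frac{361}{4 \cdot 67^{2}} = - \frac{27499}{-86} + \frac{361}{4 \cdot 4489} = \left(-27499\right) \left(- \frac{1}{86}\right) + \frac{361}{4} \cdot \frac{1}{4489} = \frac{27499}{86} + \frac{361}{17956} = \frac{246901545}{772108}$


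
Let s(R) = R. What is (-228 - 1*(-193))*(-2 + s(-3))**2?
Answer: -875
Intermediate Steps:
(-228 - 1*(-193))*(-2 + s(-3))**2 = (-228 - 1*(-193))*(-2 - 3)**2 = (-228 + 193)*(-5)**2 = -35*25 = -875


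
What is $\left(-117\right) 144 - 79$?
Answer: $-16927$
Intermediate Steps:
$\left(-117\right) 144 - 79 = -16848 - 79 = -16927$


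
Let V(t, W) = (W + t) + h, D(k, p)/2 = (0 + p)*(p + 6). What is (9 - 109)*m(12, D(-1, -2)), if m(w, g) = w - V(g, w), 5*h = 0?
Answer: -1600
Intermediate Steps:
h = 0 (h = (⅕)*0 = 0)
D(k, p) = 2*p*(6 + p) (D(k, p) = 2*((0 + p)*(p + 6)) = 2*(p*(6 + p)) = 2*p*(6 + p))
V(t, W) = W + t (V(t, W) = (W + t) + 0 = W + t)
m(w, g) = -g (m(w, g) = w - (w + g) = w - (g + w) = w + (-g - w) = -g)
(9 - 109)*m(12, D(-1, -2)) = (9 - 109)*(-2*(-2)*(6 - 2)) = -(-100)*2*(-2)*4 = -(-100)*(-16) = -100*16 = -1600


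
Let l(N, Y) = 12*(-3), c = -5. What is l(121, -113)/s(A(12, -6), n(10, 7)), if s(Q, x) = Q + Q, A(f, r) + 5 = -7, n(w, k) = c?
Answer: 3/2 ≈ 1.5000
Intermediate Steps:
n(w, k) = -5
A(f, r) = -12 (A(f, r) = -5 - 7 = -12)
l(N, Y) = -36
s(Q, x) = 2*Q
l(121, -113)/s(A(12, -6), n(10, 7)) = -36/(2*(-12)) = -36/(-24) = -36*(-1/24) = 3/2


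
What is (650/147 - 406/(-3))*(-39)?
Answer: -267072/49 ≈ -5450.4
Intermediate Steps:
(650/147 - 406/(-3))*(-39) = (650*(1/147) - 406*(-⅓))*(-39) = (650/147 + 406/3)*(-39) = (6848/49)*(-39) = -267072/49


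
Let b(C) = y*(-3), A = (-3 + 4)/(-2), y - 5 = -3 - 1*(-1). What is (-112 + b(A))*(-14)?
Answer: 1694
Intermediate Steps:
y = 3 (y = 5 + (-3 - 1*(-1)) = 5 + (-3 + 1) = 5 - 2 = 3)
A = -1/2 (A = 1*(-1/2) = -1/2 ≈ -0.50000)
b(C) = -9 (b(C) = 3*(-3) = -9)
(-112 + b(A))*(-14) = (-112 - 9)*(-14) = -121*(-14) = 1694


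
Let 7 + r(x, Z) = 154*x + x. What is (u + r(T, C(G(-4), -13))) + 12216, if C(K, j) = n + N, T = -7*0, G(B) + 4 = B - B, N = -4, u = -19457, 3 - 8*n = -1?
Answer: -7248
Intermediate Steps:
n = ½ (n = 3/8 - ⅛*(-1) = 3/8 + ⅛ = ½ ≈ 0.50000)
G(B) = -4 (G(B) = -4 + (B - B) = -4 + 0 = -4)
T = 0
C(K, j) = -7/2 (C(K, j) = ½ - 4 = -7/2)
r(x, Z) = -7 + 155*x (r(x, Z) = -7 + (154*x + x) = -7 + 155*x)
(u + r(T, C(G(-4), -13))) + 12216 = (-19457 + (-7 + 155*0)) + 12216 = (-19457 + (-7 + 0)) + 12216 = (-19457 - 7) + 12216 = -19464 + 12216 = -7248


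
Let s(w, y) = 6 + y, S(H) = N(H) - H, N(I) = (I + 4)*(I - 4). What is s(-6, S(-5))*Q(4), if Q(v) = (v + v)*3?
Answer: 480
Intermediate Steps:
Q(v) = 6*v (Q(v) = (2*v)*3 = 6*v)
N(I) = (-4 + I)*(4 + I) (N(I) = (4 + I)*(-4 + I) = (-4 + I)*(4 + I))
S(H) = -16 + H² - H (S(H) = (-16 + H²) - H = -16 + H² - H)
s(-6, S(-5))*Q(4) = (6 + (-16 + (-5)² - 1*(-5)))*(6*4) = (6 + (-16 + 25 + 5))*24 = (6 + 14)*24 = 20*24 = 480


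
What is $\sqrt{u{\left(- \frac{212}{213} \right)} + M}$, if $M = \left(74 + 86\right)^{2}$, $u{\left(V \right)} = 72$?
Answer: $2 \sqrt{6418} \approx 160.22$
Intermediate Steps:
$M = 25600$ ($M = 160^{2} = 25600$)
$\sqrt{u{\left(- \frac{212}{213} \right)} + M} = \sqrt{72 + 25600} = \sqrt{25672} = 2 \sqrt{6418}$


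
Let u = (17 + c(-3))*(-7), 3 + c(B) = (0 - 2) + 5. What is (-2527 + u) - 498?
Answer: -3144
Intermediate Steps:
c(B) = 0 (c(B) = -3 + ((0 - 2) + 5) = -3 + (-2 + 5) = -3 + 3 = 0)
u = -119 (u = (17 + 0)*(-7) = 17*(-7) = -119)
(-2527 + u) - 498 = (-2527 - 119) - 498 = -2646 - 498 = -3144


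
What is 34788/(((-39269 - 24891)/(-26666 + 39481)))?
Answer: -22290411/3208 ≈ -6948.4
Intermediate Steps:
34788/(((-39269 - 24891)/(-26666 + 39481))) = 34788/((-64160/12815)) = 34788/((-64160*1/12815)) = 34788/(-12832/2563) = 34788*(-2563/12832) = -22290411/3208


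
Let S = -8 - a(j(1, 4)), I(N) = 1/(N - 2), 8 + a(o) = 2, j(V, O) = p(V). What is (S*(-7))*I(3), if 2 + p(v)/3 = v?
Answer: 14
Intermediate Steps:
p(v) = -6 + 3*v
j(V, O) = -6 + 3*V
a(o) = -6 (a(o) = -8 + 2 = -6)
I(N) = 1/(-2 + N)
S = -2 (S = -8 - 1*(-6) = -8 + 6 = -2)
(S*(-7))*I(3) = (-2*(-7))/(-2 + 3) = 14/1 = 14*1 = 14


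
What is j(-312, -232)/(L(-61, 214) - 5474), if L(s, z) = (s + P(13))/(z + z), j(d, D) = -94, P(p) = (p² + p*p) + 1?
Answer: 20116/1171297 ≈ 0.017174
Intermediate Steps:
P(p) = 1 + 2*p² (P(p) = (p² + p²) + 1 = 2*p² + 1 = 1 + 2*p²)
L(s, z) = (339 + s)/(2*z) (L(s, z) = (s + (1 + 2*13²))/(z + z) = (s + (1 + 2*169))/((2*z)) = (s + (1 + 338))*(1/(2*z)) = (s + 339)*(1/(2*z)) = (339 + s)*(1/(2*z)) = (339 + s)/(2*z))
j(-312, -232)/(L(-61, 214) - 5474) = -94/((½)*(339 - 61)/214 - 5474) = -94/((½)*(1/214)*278 - 5474) = -94/(139/214 - 5474) = -94/(-1171297/214) = -94*(-214/1171297) = 20116/1171297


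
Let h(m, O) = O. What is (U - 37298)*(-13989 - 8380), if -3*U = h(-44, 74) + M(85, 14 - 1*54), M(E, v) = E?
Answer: 835504519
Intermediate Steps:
U = -53 (U = -(74 + 85)/3 = -1/3*159 = -53)
(U - 37298)*(-13989 - 8380) = (-53 - 37298)*(-13989 - 8380) = -37351*(-22369) = 835504519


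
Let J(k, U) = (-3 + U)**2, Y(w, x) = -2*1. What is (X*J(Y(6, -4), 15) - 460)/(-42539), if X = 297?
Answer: -6044/6077 ≈ -0.99457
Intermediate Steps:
Y(w, x) = -2
(X*J(Y(6, -4), 15) - 460)/(-42539) = (297*(-3 + 15)**2 - 460)/(-42539) = (297*12**2 - 460)*(-1/42539) = (297*144 - 460)*(-1/42539) = (42768 - 460)*(-1/42539) = 42308*(-1/42539) = -6044/6077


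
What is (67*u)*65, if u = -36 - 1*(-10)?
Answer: -113230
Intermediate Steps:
u = -26 (u = -36 + 10 = -26)
(67*u)*65 = (67*(-26))*65 = -1742*65 = -113230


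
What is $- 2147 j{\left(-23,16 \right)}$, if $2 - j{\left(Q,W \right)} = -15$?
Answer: $-36499$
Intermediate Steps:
$j{\left(Q,W \right)} = 17$ ($j{\left(Q,W \right)} = 2 - -15 = 2 + 15 = 17$)
$- 2147 j{\left(-23,16 \right)} = \left(-2147\right) 17 = -36499$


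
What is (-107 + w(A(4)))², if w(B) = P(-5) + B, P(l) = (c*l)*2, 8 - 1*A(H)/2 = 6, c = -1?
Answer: 8649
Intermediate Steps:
A(H) = 4 (A(H) = 16 - 2*6 = 16 - 12 = 4)
P(l) = -2*l (P(l) = -l*2 = -2*l)
w(B) = 10 + B (w(B) = -2*(-5) + B = 10 + B)
(-107 + w(A(4)))² = (-107 + (10 + 4))² = (-107 + 14)² = (-93)² = 8649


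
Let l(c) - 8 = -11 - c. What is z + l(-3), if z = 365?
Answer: 365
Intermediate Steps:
l(c) = -3 - c (l(c) = 8 + (-11 - c) = -3 - c)
z + l(-3) = 365 + (-3 - 1*(-3)) = 365 + (-3 + 3) = 365 + 0 = 365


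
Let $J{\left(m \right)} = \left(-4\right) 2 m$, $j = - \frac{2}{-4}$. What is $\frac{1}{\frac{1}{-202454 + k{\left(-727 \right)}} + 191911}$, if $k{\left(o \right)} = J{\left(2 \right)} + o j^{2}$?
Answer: $\frac{810607}{155564399973} \approx 5.2107 \cdot 10^{-6}$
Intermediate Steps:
$j = \frac{1}{2}$ ($j = \left(-2\right) \left(- \frac{1}{4}\right) = \frac{1}{2} \approx 0.5$)
$J{\left(m \right)} = - 8 m$
$k{\left(o \right)} = -16 + \frac{o}{4}$ ($k{\left(o \right)} = \left(-8\right) 2 + \frac{o}{4} = -16 + o \frac{1}{4} = -16 + \frac{o}{4}$)
$\frac{1}{\frac{1}{-202454 + k{\left(-727 \right)}} + 191911} = \frac{1}{\frac{1}{-202454 + \left(-16 + \frac{1}{4} \left(-727\right)\right)} + 191911} = \frac{1}{\frac{1}{-202454 - \frac{791}{4}} + 191911} = \frac{1}{\frac{1}{- \frac{810607}{4}} + 191911} = \frac{1}{- \frac{4}{810607} + 191911} = \frac{1}{\frac{155564399973}{810607}} = \frac{810607}{155564399973}$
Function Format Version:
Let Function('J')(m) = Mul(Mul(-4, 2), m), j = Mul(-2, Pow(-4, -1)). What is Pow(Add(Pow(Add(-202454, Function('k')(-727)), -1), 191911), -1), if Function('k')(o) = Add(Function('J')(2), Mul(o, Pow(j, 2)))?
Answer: Rational(810607, 155564399973) ≈ 5.2107e-6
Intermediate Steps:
j = Rational(1, 2) (j = Mul(-2, Rational(-1, 4)) = Rational(1, 2) ≈ 0.50000)
Function('J')(m) = Mul(-8, m)
Function('k')(o) = Add(-16, Mul(Rational(1, 4), o)) (Function('k')(o) = Add(Mul(-8, 2), Mul(o, Pow(Rational(1, 2), 2))) = Add(-16, Mul(o, Rational(1, 4))) = Add(-16, Mul(Rational(1, 4), o)))
Pow(Add(Pow(Add(-202454, Function('k')(-727)), -1), 191911), -1) = Pow(Add(Pow(Add(-202454, Add(-16, Mul(Rational(1, 4), -727))), -1), 191911), -1) = Pow(Add(Pow(Add(-202454, Add(-16, Rational(-727, 4))), -1), 191911), -1) = Pow(Add(Pow(Add(-202454, Rational(-791, 4)), -1), 191911), -1) = Pow(Add(Pow(Rational(-810607, 4), -1), 191911), -1) = Pow(Add(Rational(-4, 810607), 191911), -1) = Pow(Rational(155564399973, 810607), -1) = Rational(810607, 155564399973)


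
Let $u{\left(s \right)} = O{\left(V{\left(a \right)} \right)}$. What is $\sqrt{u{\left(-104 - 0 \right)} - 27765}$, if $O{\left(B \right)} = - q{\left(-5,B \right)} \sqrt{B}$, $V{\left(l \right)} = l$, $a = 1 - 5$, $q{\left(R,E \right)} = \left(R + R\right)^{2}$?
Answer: $\sqrt{-27765 - 200 i} \approx 0.6001 - 166.63 i$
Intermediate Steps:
$q{\left(R,E \right)} = 4 R^{2}$ ($q{\left(R,E \right)} = \left(2 R\right)^{2} = 4 R^{2}$)
$a = -4$
$O{\left(B \right)} = - 100 \sqrt{B}$ ($O{\left(B \right)} = - 4 \left(-5\right)^{2} \sqrt{B} = - 4 \cdot 25 \sqrt{B} = - 100 \sqrt{B}$)
$u{\left(s \right)} = - 200 i$ ($u{\left(s \right)} = - 100 \sqrt{-4} = - 100 \cdot 2 i = - 200 i$)
$\sqrt{u{\left(-104 - 0 \right)} - 27765} = \sqrt{- 200 i - 27765} = \sqrt{-27765 - 200 i}$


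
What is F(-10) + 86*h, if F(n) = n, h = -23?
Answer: -1988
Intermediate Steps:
F(-10) + 86*h = -10 + 86*(-23) = -10 - 1978 = -1988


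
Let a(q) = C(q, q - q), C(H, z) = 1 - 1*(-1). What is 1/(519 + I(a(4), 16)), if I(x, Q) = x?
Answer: 1/521 ≈ 0.0019194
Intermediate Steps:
C(H, z) = 2 (C(H, z) = 1 + 1 = 2)
a(q) = 2
1/(519 + I(a(4), 16)) = 1/(519 + 2) = 1/521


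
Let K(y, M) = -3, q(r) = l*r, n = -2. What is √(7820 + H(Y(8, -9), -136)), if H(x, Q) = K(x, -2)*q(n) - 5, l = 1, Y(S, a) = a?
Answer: 3*√869 ≈ 88.436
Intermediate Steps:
q(r) = r (q(r) = 1*r = r)
H(x, Q) = 1 (H(x, Q) = -3*(-2) - 5 = 6 - 5 = 1)
√(7820 + H(Y(8, -9), -136)) = √(7820 + 1) = √7821 = 3*√869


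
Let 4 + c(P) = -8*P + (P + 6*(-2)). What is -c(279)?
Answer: 1969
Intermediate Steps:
c(P) = -16 - 7*P (c(P) = -4 + (-8*P + (P + 6*(-2))) = -4 + (-8*P + (P - 12)) = -4 + (-8*P + (-12 + P)) = -4 + (-12 - 7*P) = -16 - 7*P)
-c(279) = -(-16 - 7*279) = -(-16 - 1953) = -1*(-1969) = 1969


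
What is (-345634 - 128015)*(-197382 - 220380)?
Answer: 197872553538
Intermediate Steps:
(-345634 - 128015)*(-197382 - 220380) = -473649*(-417762) = 197872553538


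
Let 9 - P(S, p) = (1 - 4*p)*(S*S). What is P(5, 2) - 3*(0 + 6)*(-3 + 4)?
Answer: 166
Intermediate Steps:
P(S, p) = 9 - S²*(1 - 4*p) (P(S, p) = 9 - (1 - 4*p)*S*S = 9 - (1 - 4*p)*S² = 9 - S²*(1 - 4*p))
P(5, 2) - 3*(0 + 6)*(-3 + 4) = (9 - 1*5² + 4*2*5²) - 3*(0 + 6)*(-3 + 4) = (9 - 1*25 + 4*2*25) - 18 = (9 - 25 + 200) - 3*6 = 184 - 18 = 166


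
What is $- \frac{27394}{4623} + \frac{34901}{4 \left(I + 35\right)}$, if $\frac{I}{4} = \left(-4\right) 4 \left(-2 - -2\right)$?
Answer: $\frac{157512163}{647220} \approx 243.37$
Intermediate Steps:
$I = 0$ ($I = 4 \left(-4\right) 4 \left(-2 - -2\right) = 4 \left(- 16 \left(-2 + 2\right)\right) = 4 \left(\left(-16\right) 0\right) = 4 \cdot 0 = 0$)
$- \frac{27394}{4623} + \frac{34901}{4 \left(I + 35\right)} = - \frac{27394}{4623} + \frac{34901}{4 \left(0 + 35\right)} = \left(-27394\right) \frac{1}{4623} + \frac{34901}{4 \cdot 35} = - \frac{27394}{4623} + \frac{34901}{140} = \frac{157512163}{647220}$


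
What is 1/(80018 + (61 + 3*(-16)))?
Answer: 1/80031 ≈ 1.2495e-5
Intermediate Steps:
1/(80018 + (61 + 3*(-16))) = 1/(80018 + (61 - 48)) = 1/(80018 + 13) = 1/80031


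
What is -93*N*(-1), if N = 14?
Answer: 1302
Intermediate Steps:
-93*N*(-1) = -1302*(-1) = -93*(-14) = 1302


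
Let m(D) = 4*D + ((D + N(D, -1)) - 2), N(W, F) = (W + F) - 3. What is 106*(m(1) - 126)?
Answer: -13356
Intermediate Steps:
N(W, F) = -3 + F + W (N(W, F) = (F + W) - 3 = -3 + F + W)
m(D) = -6 + 6*D (m(D) = 4*D + ((D + (-3 - 1 + D)) - 2) = 4*D + ((D + (-4 + D)) - 2) = 4*D + ((-4 + 2*D) - 2) = 4*D + (-6 + 2*D) = -6 + 6*D)
106*(m(1) - 126) = 106*((-6 + 6*1) - 126) = 106*((-6 + 6) - 126) = 106*(0 - 126) = 106*(-126) = -13356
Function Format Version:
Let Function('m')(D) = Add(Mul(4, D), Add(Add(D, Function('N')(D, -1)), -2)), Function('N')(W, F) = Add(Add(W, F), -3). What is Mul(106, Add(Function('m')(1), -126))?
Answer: -13356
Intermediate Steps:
Function('N')(W, F) = Add(-3, F, W) (Function('N')(W, F) = Add(Add(F, W), -3) = Add(-3, F, W))
Function('m')(D) = Add(-6, Mul(6, D)) (Function('m')(D) = Add(Mul(4, D), Add(Add(D, Add(-3, -1, D)), -2)) = Add(Mul(4, D), Add(Add(D, Add(-4, D)), -2)) = Add(Mul(4, D), Add(Add(-4, Mul(2, D)), -2)) = Add(Mul(4, D), Add(-6, Mul(2, D))) = Add(-6, Mul(6, D)))
Mul(106, Add(Function('m')(1), -126)) = Mul(106, Add(Add(-6, Mul(6, 1)), -126)) = Mul(106, Add(Add(-6, 6), -126)) = Mul(106, Add(0, -126)) = Mul(106, -126) = -13356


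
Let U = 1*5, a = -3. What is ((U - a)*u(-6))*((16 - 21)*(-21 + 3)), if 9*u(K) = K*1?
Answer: -480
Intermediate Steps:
u(K) = K/9 (u(K) = (K*1)/9 = K/9)
U = 5
((U - a)*u(-6))*((16 - 21)*(-21 + 3)) = ((5 - 1*(-3))*((1/9)*(-6)))*((16 - 21)*(-21 + 3)) = ((5 + 3)*(-2/3))*(-5*(-18)) = (8*(-2/3))*90 = -16/3*90 = -480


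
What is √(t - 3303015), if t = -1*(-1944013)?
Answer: I*√1359002 ≈ 1165.8*I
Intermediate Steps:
t = 1944013
√(t - 3303015) = √(1944013 - 3303015) = √(-1359002) = I*√1359002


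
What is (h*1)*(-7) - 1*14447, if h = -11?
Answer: -14370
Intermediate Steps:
(h*1)*(-7) - 1*14447 = -11*1*(-7) - 1*14447 = -11*(-7) - 14447 = 77 - 14447 = -14370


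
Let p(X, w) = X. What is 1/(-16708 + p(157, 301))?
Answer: -1/16551 ≈ -6.0419e-5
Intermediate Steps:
1/(-16708 + p(157, 301)) = 1/(-16708 + 157) = 1/(-16551) = -1/16551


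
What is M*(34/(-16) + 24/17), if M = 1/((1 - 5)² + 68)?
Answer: -97/11424 ≈ -0.0084909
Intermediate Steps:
M = 1/84 (M = 1/((-4)² + 68) = 1/(16 + 68) = 1/84 ≈ 0.011905)
M*(34/(-16) + 24/17) = (34/(-16) + 24/17)/84 = (34*(-1/16) + 24*(1/17))/84 = (-17/8 + 24/17)/84 = (1/84)*(-97/136) = -97/11424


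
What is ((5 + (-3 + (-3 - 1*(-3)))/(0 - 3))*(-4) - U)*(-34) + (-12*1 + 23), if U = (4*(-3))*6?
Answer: -1621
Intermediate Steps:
U = -72 (U = -12*6 = -72)
((5 + (-3 + (-3 - 1*(-3)))/(0 - 3))*(-4) - U)*(-34) + (-12*1 + 23) = ((5 + (-3 + (-3 - 1*(-3)))/(0 - 3))*(-4) - 1*(-72))*(-34) + (-12*1 + 23) = ((5 + (-3 + (-3 + 3))/(-3))*(-4) + 72)*(-34) + (-12 + 23) = ((5 + (-3 + 0)*(-⅓))*(-4) + 72)*(-34) + 11 = ((5 - 3*(-⅓))*(-4) + 72)*(-34) + 11 = ((5 + 1)*(-4) + 72)*(-34) + 11 = (6*(-4) + 72)*(-34) + 11 = (-24 + 72)*(-34) + 11 = 48*(-34) + 11 = -1632 + 11 = -1621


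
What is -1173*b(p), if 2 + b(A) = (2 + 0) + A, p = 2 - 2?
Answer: 0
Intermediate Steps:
p = 0
b(A) = A (b(A) = -2 + ((2 + 0) + A) = -2 + (2 + A) = A)
-1173*b(p) = -1173*0 = 0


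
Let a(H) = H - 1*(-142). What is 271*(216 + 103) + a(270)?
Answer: 86861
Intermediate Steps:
a(H) = 142 + H (a(H) = H + 142 = 142 + H)
271*(216 + 103) + a(270) = 271*(216 + 103) + (142 + 270) = 271*319 + 412 = 86449 + 412 = 86861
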